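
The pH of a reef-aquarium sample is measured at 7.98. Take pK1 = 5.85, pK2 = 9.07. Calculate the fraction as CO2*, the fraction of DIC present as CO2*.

α₀ = 1 / (1 + K1/[H⁺] + K1K2/[H⁺]²) = 1 / (1 + 10^+2.13 + 10^+1.04)
   = 1 / (1 + 134.90 + 10.965) = 1/146.86 = 0.006809

α₀ = 0.00681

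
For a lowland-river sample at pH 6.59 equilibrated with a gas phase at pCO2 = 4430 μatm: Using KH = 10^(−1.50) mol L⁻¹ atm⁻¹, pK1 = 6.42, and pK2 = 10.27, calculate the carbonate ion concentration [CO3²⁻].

[CO2*] = KH · pCO2 = 10^(−1.50) × 4430×10^-6 = 1.401×10^-4 mol/L
α₀ = 1/(1 + K1/[H⁺] + K1K2/[H⁺]²) = 1/(1 + 10^+0.17 + 10^-3.51) = 0.4033
DIC = [CO2*]/α₀ = 1.401×10^-4 / 0.4033 = 0.3473 mmol/L
[CO3²⁻] = α₂·DIC; α₂ = 0.0001246, so [CO3²⁻] = 0.0001246 × 0.3473 = 4.33×10^-5 mmol/L = 0.0433 μmol/L

[CO3²⁻] = 0.0433 μmol/L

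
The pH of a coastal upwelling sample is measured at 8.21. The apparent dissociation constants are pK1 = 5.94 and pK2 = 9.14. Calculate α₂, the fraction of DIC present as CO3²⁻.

α₂ = 0.105

α₂ = 1 / (1 + [H⁺]/K2 + [H⁺]²/(K1K2)) = 1 / (1 + 10^+0.93 + 10^-1.34)
   = 1 / (1 + 8.5114 + 0.045709) = 1/9.5571 = 0.1046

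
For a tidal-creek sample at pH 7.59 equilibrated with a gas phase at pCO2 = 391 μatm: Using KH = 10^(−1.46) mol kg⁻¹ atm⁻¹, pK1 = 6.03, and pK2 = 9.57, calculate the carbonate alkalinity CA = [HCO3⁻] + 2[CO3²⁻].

[CO2*] = KH · pCO2 = 10^(−1.46) × 391×10^-6 = 1.356×10^-5 mol/kg
α₀ = 1/(1 + K1/[H⁺] + K1K2/[H⁺]²) = 1/(1 + 10^+1.56 + 10^-0.42) = 0.02653
DIC = [CO2*]/α₀ = 1.356×10^-5 / 0.02653 = 0.5110 mmol/kg
CA = (α₁ + 2α₂)·DIC = (0.9634 + 2×0.01009) × 0.5110 = 0.503 mmol/kg

CA = 0.503 mmol/kg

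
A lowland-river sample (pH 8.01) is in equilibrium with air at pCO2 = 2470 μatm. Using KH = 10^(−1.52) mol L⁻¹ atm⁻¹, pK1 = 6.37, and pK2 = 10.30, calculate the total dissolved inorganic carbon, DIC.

[CO2*] = KH · pCO2 = 10^(−1.52) × 2470×10^-6 = 7.459×10^-5 mol/L
α₀ = 1/(1 + K1/[H⁺] + K1K2/[H⁺]²) = 1/(1 + 10^+1.64 + 10^-0.65) = 0.02228
DIC = [CO2*]/α₀ = 7.459×10^-5 / 0.02228 = 3.35 mmol/L

DIC = 3.35 mmol/L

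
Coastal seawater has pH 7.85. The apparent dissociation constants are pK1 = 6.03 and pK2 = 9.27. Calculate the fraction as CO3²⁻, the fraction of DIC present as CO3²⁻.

α₂ = 1 / (1 + [H⁺]/K2 + [H⁺]²/(K1K2)) = 1 / (1 + 10^+1.42 + 10^-0.40)
   = 1 / (1 + 26.303 + 0.39811) = 1/27.701 = 0.03610

α₂ = 0.0361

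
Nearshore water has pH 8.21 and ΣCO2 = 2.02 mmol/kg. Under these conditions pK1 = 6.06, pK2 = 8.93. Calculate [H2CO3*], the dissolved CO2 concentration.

[CO2*] = 11.9 μmol/kg

α₀ = 1 / (1 + K1/[H⁺] + K1K2/[H⁺]²) = 1 / (1 + 10^+2.15 + 10^+1.43)
   = 1 / (1 + 141.25 + 26.915) = 1/169.17 = 0.005911
[CO2*] = α₀ × DIC = 0.005911 × 2.02 = 0.0119 mmol/kg = 11.9 μmol/kg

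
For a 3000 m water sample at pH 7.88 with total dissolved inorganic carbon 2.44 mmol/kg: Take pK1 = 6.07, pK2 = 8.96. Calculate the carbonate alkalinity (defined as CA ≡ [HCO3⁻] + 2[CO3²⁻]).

CA = 2.59 mmol/kg

CA = [HCO3⁻] + 2[CO3²⁻] = (α₁ + 2α₂)·DIC
At pH 7.88: [H⁺]/K1 = 10^-1.81 = 0.015488, K2/[H⁺] = 10^-1.08 = 0.083176
α₁ = 1/(1 + 0.015488 + 0.083176) = 1/1.0987 = 0.9102; α₂ = α₁·K2/[H⁺] = 0.07571
α₁ + 2α₂ = 1.0616
CA = 1.0616 × 2.44 = 2.59 mmol/kg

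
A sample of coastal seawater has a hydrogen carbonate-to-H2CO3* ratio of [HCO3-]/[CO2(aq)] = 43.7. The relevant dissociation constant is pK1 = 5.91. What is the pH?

From K1 = [H⁺][HCO3-]/[CO2(aq)]:  pH = pK1 + log₁₀([HCO3-]/[CO2(aq)])
log₁₀(43.7) = +1.640
pH = 5.91 + (+1.640) = 7.55

pH = 7.55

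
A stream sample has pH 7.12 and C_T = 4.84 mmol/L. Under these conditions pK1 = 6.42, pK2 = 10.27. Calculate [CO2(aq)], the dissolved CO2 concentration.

[CO2*] = 0.805 mmol/L

α₀ = 1 / (1 + K1/[H⁺] + K1K2/[H⁺]²) = 1 / (1 + 10^+0.70 + 10^-2.45)
   = 1 / (1 + 5.0119 + 0.0035481) = 1/6.0154 = 0.1662
[CO2*] = α₀ × DIC = 0.1662 × 4.84 = 0.805 mmol/L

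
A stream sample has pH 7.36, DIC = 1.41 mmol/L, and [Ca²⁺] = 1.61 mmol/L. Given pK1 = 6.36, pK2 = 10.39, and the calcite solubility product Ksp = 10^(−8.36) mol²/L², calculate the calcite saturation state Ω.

α₂ = 1 / (1 + [H⁺]/K2 + [H⁺]²/(K1K2)) = 1 / (1 + 10^+3.03 + 10^+2.03)
   = 1 / (1 + 1071.5 + 107.15) = 1/1179.7 = 0.0008477
[CO3²⁻] = α₂ × DIC = 0.0008477 × 1.41 = 0.001195 mmol/L = 1.195 μmol/L
Ksp = 10^(−8.36) = 4.365×10^-9
Ω = [Ca²⁺][CO3²⁻]/Ksp = (1.61×10^-3)(1.195×10^-6) / 4.365×10^-9 = 0.441

Ω = 0.441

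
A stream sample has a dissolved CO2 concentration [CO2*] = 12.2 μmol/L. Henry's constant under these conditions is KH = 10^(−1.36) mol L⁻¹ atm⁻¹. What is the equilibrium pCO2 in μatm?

KH = 10^(−1.36) = 4.365×10^-2 mol L⁻¹ atm⁻¹
pCO2 = [CO2*]/KH = 12.2×10^-6 / 4.365×10^-2 = 2.79×10^-4 atm = 279 μatm

pCO2 = 279 μatm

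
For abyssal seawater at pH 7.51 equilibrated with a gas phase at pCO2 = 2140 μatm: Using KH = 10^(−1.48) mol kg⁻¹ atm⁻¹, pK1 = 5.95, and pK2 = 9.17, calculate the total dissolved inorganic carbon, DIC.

[CO2*] = KH · pCO2 = 10^(−1.48) × 2140×10^-6 = 7.086×10^-5 mol/kg
α₀ = 1/(1 + K1/[H⁺] + K1K2/[H⁺]²) = 1/(1 + 10^+1.56 + 10^-0.10) = 0.02625
DIC = [CO2*]/α₀ = 7.086×10^-5 / 0.02625 = 2.70 mmol/kg

DIC = 2.70 mmol/kg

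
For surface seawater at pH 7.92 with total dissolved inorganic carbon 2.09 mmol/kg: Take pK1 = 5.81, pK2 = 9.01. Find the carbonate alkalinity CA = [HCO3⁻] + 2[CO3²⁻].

CA = [HCO3⁻] + 2[CO3²⁻] = (α₁ + 2α₂)·DIC
At pH 7.92: [H⁺]/K1 = 10^-2.11 = 0.0077625, K2/[H⁺] = 10^-1.09 = 0.081283
α₁ = 1/(1 + 0.0077625 + 0.081283) = 1/1.0890 = 0.9182; α₂ = α₁·K2/[H⁺] = 0.07464
α₁ + 2α₂ = 1.0675
CA = 1.0675 × 2.09 = 2.23 mmol/kg

CA = 2.23 mmol/kg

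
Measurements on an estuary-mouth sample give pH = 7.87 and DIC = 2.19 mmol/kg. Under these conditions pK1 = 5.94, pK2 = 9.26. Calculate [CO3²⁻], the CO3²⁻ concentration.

[CO3²⁻] = 0.0848 mmol/kg

α₂ = 1 / (1 + [H⁺]/K2 + [H⁺]²/(K1K2)) = 1 / (1 + 10^+1.39 + 10^-0.54)
   = 1 / (1 + 24.547 + 0.28840) = 1/25.835 = 0.03871
[CO3²⁻] = α₂ × DIC = 0.03871 × 2.19 = 0.0848 mmol/kg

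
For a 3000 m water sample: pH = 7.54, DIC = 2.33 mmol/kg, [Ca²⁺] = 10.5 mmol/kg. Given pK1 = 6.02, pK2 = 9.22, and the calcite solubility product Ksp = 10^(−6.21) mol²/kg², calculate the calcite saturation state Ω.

Ω = 0.789

α₂ = 1 / (1 + [H⁺]/K2 + [H⁺]²/(K1K2)) = 1 / (1 + 10^+1.68 + 10^+0.16)
   = 1 / (1 + 47.863 + 1.4454) = 1/50.308 = 0.01988
[CO3²⁻] = α₂ × DIC = 0.01988 × 2.33 = 0.04631 mmol/kg
Ksp = 10^(−6.21) = 6.166×10^-7
Ω = [Ca²⁺][CO3²⁻]/Ksp = (10.5×10^-3)(4.631×10^-5) / 6.166×10^-7 = 0.789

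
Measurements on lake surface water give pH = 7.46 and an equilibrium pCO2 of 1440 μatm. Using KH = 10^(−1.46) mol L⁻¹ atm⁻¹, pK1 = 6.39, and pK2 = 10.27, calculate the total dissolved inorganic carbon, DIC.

DIC = 0.637 mmol/L

[CO2*] = KH · pCO2 = 10^(−1.46) × 1440×10^-6 = 4.993×10^-5 mol/L
α₀ = 1/(1 + K1/[H⁺] + K1K2/[H⁺]²) = 1/(1 + 10^+1.07 + 10^-1.74) = 0.07833
DIC = [CO2*]/α₀ = 4.993×10^-5 / 0.07833 = 0.637 mmol/L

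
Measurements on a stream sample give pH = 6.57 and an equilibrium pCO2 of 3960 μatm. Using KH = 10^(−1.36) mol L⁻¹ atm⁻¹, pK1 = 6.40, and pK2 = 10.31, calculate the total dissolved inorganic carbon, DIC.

DIC = 0.429 mmol/L

[CO2*] = KH · pCO2 = 10^(−1.36) × 3960×10^-6 = 1.729×10^-4 mol/L
α₀ = 1/(1 + K1/[H⁺] + K1K2/[H⁺]²) = 1/(1 + 10^+0.17 + 10^-3.57) = 0.4033
DIC = [CO2*]/α₀ = 1.729×10^-4 / 0.4033 = 0.429 mmol/L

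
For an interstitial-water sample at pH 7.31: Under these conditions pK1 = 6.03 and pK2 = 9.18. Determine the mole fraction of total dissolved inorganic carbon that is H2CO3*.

α₀ = 0.0492

α₀ = 1 / (1 + K1/[H⁺] + K1K2/[H⁺]²) = 1 / (1 + 10^+1.28 + 10^-0.59)
   = 1 / (1 + 19.055 + 0.25704) = 1/20.312 = 0.04923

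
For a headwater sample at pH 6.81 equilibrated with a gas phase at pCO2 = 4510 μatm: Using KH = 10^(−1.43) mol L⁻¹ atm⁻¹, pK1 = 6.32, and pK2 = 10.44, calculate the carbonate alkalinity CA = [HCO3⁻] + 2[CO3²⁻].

CA = 0.518 mmol/L

[CO2*] = KH · pCO2 = 10^(−1.43) × 4510×10^-6 = 1.676×10^-4 mol/L
α₀ = 1/(1 + K1/[H⁺] + K1K2/[H⁺]²) = 1/(1 + 10^+0.49 + 10^-3.14) = 0.2444
DIC = [CO2*]/α₀ = 1.676×10^-4 / 0.2444 = 0.6855 mmol/L
CA = (α₁ + 2α₂)·DIC = (0.7554 + 2×0.0001771) × 0.6855 = 0.518 mmol/L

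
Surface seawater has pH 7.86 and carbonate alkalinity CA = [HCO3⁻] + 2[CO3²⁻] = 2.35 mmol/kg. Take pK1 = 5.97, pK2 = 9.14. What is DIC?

DIC = 2.27 mmol/kg

CA = [HCO3⁻] + 2[CO3²⁻] = (α₁ + 2α₂)·DIC
At pH 7.86: [H⁺]/K1 = 10^-1.89 = 0.012882, K2/[H⁺] = 10^-1.28 = 0.052481
α₁ = 1/(1 + 0.012882 + 0.052481) = 1/1.0654 = 0.9386; α₂ = α₁·K2/[H⁺] = 0.04926
α₁ + 2α₂ = 1.0372
DIC = CA / (α₁ + 2α₂) = 2.35 / 1.0372 = 2.27 mmol/kg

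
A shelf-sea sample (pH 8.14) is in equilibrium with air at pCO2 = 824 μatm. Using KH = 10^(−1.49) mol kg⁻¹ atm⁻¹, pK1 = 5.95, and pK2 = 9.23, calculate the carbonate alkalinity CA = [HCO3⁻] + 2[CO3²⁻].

[CO2*] = KH · pCO2 = 10^(−1.49) × 824×10^-6 = 2.666×10^-5 mol/kg
α₀ = 1/(1 + K1/[H⁺] + K1K2/[H⁺]²) = 1/(1 + 10^+2.19 + 10^+1.10) = 0.005936
DIC = [CO2*]/α₀ = 2.666×10^-5 / 0.005936 = 4.492 mmol/kg
CA = (α₁ + 2α₂)·DIC = (0.9193 + 2×0.07473) × 4.492 = 4.80 mmol/kg

CA = 4.80 mmol/kg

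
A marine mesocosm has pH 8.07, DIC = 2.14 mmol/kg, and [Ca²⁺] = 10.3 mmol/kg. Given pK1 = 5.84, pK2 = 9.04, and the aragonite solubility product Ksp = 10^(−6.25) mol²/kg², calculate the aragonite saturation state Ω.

Ω = 3.77

α₂ = 1 / (1 + [H⁺]/K2 + [H⁺]²/(K1K2)) = 1 / (1 + 10^+0.97 + 10^-1.26)
   = 1 / (1 + 9.3325 + 0.054954) = 1/10.387 = 0.09627
[CO3²⁻] = α₂ × DIC = 0.09627 × 2.14 = 0.2060 mmol/kg
Ksp = 10^(−6.25) = 5.623×10^-7
Ω = [Ca²⁺][CO3²⁻]/Ksp = (10.3×10^-3)(2.060×10^-4) / 5.623×10^-7 = 3.77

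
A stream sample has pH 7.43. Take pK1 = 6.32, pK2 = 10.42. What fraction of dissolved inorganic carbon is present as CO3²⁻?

α₂ = 1 / (1 + [H⁺]/K2 + [H⁺]²/(K1K2)) = 1 / (1 + 10^+2.99 + 10^+1.88)
   = 1 / (1 + 977.24 + 75.858) = 1/1054.1 = 0.0009487

α₂ = 0.000949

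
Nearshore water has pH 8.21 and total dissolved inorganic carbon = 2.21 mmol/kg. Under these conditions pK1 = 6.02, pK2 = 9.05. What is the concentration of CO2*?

α₀ = 1 / (1 + K1/[H⁺] + K1K2/[H⁺]²) = 1 / (1 + 10^+2.19 + 10^+1.35)
   = 1 / (1 + 154.88 + 22.387) = 1/178.27 = 0.005610
[CO2*] = α₀ × DIC = 0.005610 × 2.21 = 0.0124 mmol/kg = 12.4 μmol/kg

[CO2*] = 12.4 μmol/kg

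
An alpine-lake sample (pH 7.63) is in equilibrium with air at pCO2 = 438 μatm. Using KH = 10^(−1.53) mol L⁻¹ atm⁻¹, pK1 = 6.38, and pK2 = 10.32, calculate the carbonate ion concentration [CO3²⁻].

[CO3²⁻] = 0.469 μmol/L

[CO2*] = KH · pCO2 = 10^(−1.53) × 438×10^-6 = 1.293×10^-5 mol/L
α₀ = 1/(1 + K1/[H⁺] + K1K2/[H⁺]²) = 1/(1 + 10^+1.25 + 10^-1.44) = 0.05314
DIC = [CO2*]/α₀ = 1.293×10^-5 / 0.05314 = 0.2433 mmol/L
[CO3²⁻] = α₂·DIC; α₂ = 0.001929, so [CO3²⁻] = 0.001929 × 0.2433 = 0.000469 mmol/L = 0.469 μmol/L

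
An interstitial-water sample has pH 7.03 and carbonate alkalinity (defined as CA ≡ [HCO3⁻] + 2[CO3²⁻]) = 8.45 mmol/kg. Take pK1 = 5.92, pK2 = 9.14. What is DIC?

DIC = 9.03 mmol/kg

CA = [HCO3⁻] + 2[CO3²⁻] = (α₁ + 2α₂)·DIC
At pH 7.03: [H⁺]/K1 = 10^-1.11 = 0.077625, K2/[H⁺] = 10^-2.11 = 0.0077625
α₁ = 1/(1 + 0.077625 + 0.0077625) = 1/1.0854 = 0.9213; α₂ = α₁·K2/[H⁺] = 0.007152
α₁ + 2α₂ = 0.9356
DIC = CA / (α₁ + 2α₂) = 8.45 / 0.9356 = 9.03 mmol/kg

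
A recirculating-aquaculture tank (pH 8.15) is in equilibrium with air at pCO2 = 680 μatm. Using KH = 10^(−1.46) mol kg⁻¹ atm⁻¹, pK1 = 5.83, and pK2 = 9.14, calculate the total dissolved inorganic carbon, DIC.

[CO2*] = KH · pCO2 = 10^(−1.46) × 680×10^-6 = 2.358×10^-5 mol/kg
α₀ = 1/(1 + K1/[H⁺] + K1K2/[H⁺]²) = 1/(1 + 10^+2.32 + 10^+1.33) = 0.004323
DIC = [CO2*]/α₀ = 2.358×10^-5 / 0.004323 = 5.45 mmol/kg

DIC = 5.45 mmol/kg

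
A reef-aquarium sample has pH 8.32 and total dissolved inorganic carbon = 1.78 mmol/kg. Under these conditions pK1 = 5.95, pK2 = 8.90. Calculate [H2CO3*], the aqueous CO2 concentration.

α₀ = 1 / (1 + K1/[H⁺] + K1K2/[H⁺]²) = 1 / (1 + 10^+2.37 + 10^+1.79)
   = 1 / (1 + 234.42 + 61.660) = 1/297.08 = 0.003366
[CO2*] = α₀ × DIC = 0.003366 × 1.78 = 0.00599 mmol/kg = 5.99 μmol/kg

[CO2*] = 5.99 μmol/kg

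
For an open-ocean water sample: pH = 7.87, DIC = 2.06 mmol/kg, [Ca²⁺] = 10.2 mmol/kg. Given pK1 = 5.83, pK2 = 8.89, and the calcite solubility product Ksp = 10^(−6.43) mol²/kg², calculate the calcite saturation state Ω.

Ω = 4.89

α₂ = 1 / (1 + [H⁺]/K2 + [H⁺]²/(K1K2)) = 1 / (1 + 10^+1.02 + 10^-1.02)
   = 1 / (1 + 10.471 + 0.095499) = 1/11.567 = 0.08645
[CO3²⁻] = α₂ × DIC = 0.08645 × 2.06 = 0.1781 mmol/kg
Ksp = 10^(−6.43) = 3.715×10^-7
Ω = [Ca²⁺][CO3²⁻]/Ksp = (10.2×10^-3)(1.781×10^-4) / 3.715×10^-7 = 4.89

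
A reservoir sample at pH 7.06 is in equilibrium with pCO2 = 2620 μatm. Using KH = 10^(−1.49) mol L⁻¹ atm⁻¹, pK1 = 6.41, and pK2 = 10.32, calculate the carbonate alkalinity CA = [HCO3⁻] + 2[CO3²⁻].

[CO2*] = KH · pCO2 = 10^(−1.49) × 2620×10^-6 = 8.478×10^-5 mol/L
α₀ = 1/(1 + K1/[H⁺] + K1K2/[H⁺]²) = 1/(1 + 10^+0.65 + 10^-2.61) = 0.1828
DIC = [CO2*]/α₀ = 8.478×10^-5 / 0.1828 = 0.4637 mmol/L
CA = (α₁ + 2α₂)·DIC = (0.8167 + 2×0.0004488) × 0.4637 = 0.379 mmol/L

CA = 0.379 mmol/L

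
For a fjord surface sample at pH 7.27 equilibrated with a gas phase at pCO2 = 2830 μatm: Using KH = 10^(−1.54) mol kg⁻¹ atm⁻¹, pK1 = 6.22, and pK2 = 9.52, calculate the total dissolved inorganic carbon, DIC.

[CO2*] = KH · pCO2 = 10^(−1.54) × 2830×10^-6 = 8.162×10^-5 mol/kg
α₀ = 1/(1 + K1/[H⁺] + K1K2/[H⁺]²) = 1/(1 + 10^+1.05 + 10^-1.20) = 0.08141
DIC = [CO2*]/α₀ = 8.162×10^-5 / 0.08141 = 1.00 mmol/kg

DIC = 1.00 mmol/kg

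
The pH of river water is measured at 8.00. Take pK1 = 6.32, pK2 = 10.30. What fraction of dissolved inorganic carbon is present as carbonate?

α₂ = 0.00489

α₂ = 1 / (1 + [H⁺]/K2 + [H⁺]²/(K1K2)) = 1 / (1 + 10^+2.30 + 10^+0.62)
   = 1 / (1 + 199.53 + 4.1687) = 1/204.69 = 0.004885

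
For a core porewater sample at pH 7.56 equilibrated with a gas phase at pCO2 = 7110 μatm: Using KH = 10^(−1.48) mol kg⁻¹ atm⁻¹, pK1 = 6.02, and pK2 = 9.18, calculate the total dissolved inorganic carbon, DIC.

[CO2*] = KH · pCO2 = 10^(−1.48) × 7110×10^-6 = 2.354×10^-4 mol/kg
α₀ = 1/(1 + K1/[H⁺] + K1K2/[H⁺]²) = 1/(1 + 10^+1.54 + 10^-0.08) = 0.02739
DIC = [CO2*]/α₀ = 2.354×10^-4 / 0.02739 = 8.59 mmol/kg

DIC = 8.59 mmol/kg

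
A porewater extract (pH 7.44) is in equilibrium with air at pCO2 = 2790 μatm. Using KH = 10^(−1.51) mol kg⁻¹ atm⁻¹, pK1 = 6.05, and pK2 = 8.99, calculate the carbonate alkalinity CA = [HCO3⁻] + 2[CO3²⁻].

CA = 2.24 mmol/kg

[CO2*] = KH · pCO2 = 10^(−1.51) × 2790×10^-6 = 8.622×10^-5 mol/kg
α₀ = 1/(1 + K1/[H⁺] + K1K2/[H⁺]²) = 1/(1 + 10^+1.39 + 10^-0.16) = 0.03811
DIC = [CO2*]/α₀ = 8.622×10^-5 / 0.03811 = 2.262 mmol/kg
CA = (α₁ + 2α₂)·DIC = (0.9355 + 2×0.02637) × 2.262 = 2.24 mmol/kg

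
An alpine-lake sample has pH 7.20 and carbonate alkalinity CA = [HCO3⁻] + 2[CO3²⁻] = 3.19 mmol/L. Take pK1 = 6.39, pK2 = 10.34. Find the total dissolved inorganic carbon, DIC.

CA = [HCO3⁻] + 2[CO3²⁻] = (α₁ + 2α₂)·DIC
At pH 7.20: [H⁺]/K1 = 10^-0.81 = 0.15488, K2/[H⁺] = 10^-3.14 = 0.00072444
α₁ = 1/(1 + 0.15488 + 0.00072444) = 1/1.1556 = 0.8653; α₂ = α₁·K2/[H⁺] = 0.0006269
α₁ + 2α₂ = 0.8666
DIC = CA / (α₁ + 2α₂) = 3.19 / 0.8666 = 3.68 mmol/L

DIC = 3.68 mmol/L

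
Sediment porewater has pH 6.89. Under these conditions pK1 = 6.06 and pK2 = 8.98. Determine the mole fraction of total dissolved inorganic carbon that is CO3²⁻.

α₂ = 0.00703

α₂ = 1 / (1 + [H⁺]/K2 + [H⁺]²/(K1K2)) = 1 / (1 + 10^+2.09 + 10^+1.26)
   = 1 / (1 + 123.03 + 18.197) = 1/142.22 = 0.007031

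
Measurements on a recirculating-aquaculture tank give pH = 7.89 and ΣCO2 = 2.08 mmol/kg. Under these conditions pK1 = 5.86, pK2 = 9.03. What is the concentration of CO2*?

[CO2*] = 17.9 μmol/kg

α₀ = 1 / (1 + K1/[H⁺] + K1K2/[H⁺]²) = 1 / (1 + 10^+2.03 + 10^+0.89)
   = 1 / (1 + 107.15 + 7.7625) = 1/115.91 = 0.008627
[CO2*] = α₀ × DIC = 0.008627 × 2.08 = 0.0179 mmol/kg = 17.9 μmol/kg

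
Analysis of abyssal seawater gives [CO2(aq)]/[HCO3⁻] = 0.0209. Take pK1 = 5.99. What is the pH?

From K1 = [H⁺][HCO3⁻]/[CO2(aq)]:  pH = pK1 − log₁₀([CO2(aq)]/[HCO3⁻])
log₁₀(0.0209) = -1.680
pH = 5.99 − (-1.680) = 7.67

pH = 7.67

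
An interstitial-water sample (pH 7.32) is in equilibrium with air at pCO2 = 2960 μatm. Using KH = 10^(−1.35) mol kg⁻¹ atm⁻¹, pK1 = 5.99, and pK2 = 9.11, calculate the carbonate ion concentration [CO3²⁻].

[CO2*] = KH · pCO2 = 10^(−1.35) × 2960×10^-6 = 1.322×10^-4 mol/kg
α₀ = 1/(1 + K1/[H⁺] + K1K2/[H⁺]²) = 1/(1 + 10^+1.33 + 10^-0.46) = 0.04400
DIC = [CO2*]/α₀ = 1.322×10^-4 / 0.04400 = 3.005 mmol/kg
[CO3²⁻] = α₂·DIC; α₂ = 0.01526, so [CO3²⁻] = 0.01526 × 3.005 = 0.0458 mmol/kg

[CO3²⁻] = 0.0458 mmol/kg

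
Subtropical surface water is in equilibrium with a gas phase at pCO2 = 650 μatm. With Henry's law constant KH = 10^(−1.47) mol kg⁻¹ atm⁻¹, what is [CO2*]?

KH = 10^(−1.47) = 3.388×10^-2 mol kg⁻¹ atm⁻¹
[CO2*] = KH · pCO2 = 3.388×10^-2 × 650×10^-6 atm = 2.20×10^-5 mol/kg

[CO2*] = 22.0 μmol/kg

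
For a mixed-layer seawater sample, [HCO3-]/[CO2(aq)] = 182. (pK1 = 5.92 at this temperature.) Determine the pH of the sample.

pH = 8.18

From K1 = [H⁺][HCO3-]/[CO2(aq)]:  pH = pK1 + log₁₀([HCO3-]/[CO2(aq)])
log₁₀(182) = +2.260
pH = 5.92 + (+2.260) = 8.18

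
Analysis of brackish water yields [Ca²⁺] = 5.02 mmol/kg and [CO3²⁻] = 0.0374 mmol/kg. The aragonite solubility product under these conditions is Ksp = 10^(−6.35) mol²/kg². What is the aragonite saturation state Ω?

Ω = 0.420

Ksp = 10^(−6.35) = 4.467×10^-7
Ω = [Ca²⁺][CO3²⁻]/Ksp = (5.02×10^-3)(0.0374×10^-3) / 4.467×10^-7 = 0.420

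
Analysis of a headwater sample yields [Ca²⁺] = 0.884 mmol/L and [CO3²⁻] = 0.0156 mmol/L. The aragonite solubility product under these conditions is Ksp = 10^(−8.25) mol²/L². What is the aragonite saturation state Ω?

Ksp = 10^(−8.25) = 5.623×10^-9
Ω = [Ca²⁺][CO3²⁻]/Ksp = (0.884×10^-3)(0.0156×10^-3) / 5.623×10^-9 = 2.45

Ω = 2.45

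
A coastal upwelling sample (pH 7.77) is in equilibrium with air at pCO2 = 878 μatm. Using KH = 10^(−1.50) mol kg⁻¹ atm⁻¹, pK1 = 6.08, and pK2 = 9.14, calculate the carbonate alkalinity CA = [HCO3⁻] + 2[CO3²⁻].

CA = 1.48 mmol/kg

[CO2*] = KH · pCO2 = 10^(−1.50) × 878×10^-6 = 2.776×10^-5 mol/kg
α₀ = 1/(1 + K1/[H⁺] + K1K2/[H⁺]²) = 1/(1 + 10^+1.69 + 10^+0.32) = 0.01921
DIC = [CO2*]/α₀ = 2.776×10^-5 / 0.01921 = 1.446 mmol/kg
CA = (α₁ + 2α₂)·DIC = (0.9407 + 2×0.04013) × 1.446 = 1.48 mmol/kg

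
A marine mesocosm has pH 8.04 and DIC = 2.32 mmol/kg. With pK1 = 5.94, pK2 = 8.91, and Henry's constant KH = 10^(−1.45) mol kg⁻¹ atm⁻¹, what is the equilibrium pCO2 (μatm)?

α₀ = 1 / (1 + K1/[H⁺] + K1K2/[H⁺]²) = 1 / (1 + 10^+2.10 + 10^+1.23)
   = 1 / (1 + 125.89 + 16.982) = 1/143.87 = 0.006950
[CO2*] = α₀ × DIC = 0.006950 × 2.32 = 0.01613 mmol/kg = 16.13 μmol/kg
pCO2 = [CO2*]/KH = 1.613×10^-5 / 3.548×10^-2 = 454 μatm

pCO2 = 454 μatm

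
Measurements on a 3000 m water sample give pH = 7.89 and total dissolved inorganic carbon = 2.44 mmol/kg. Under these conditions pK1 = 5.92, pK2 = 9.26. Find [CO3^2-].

[CO3²⁻] = 0.0988 mmol/kg

α₂ = 1 / (1 + [H⁺]/K2 + [H⁺]²/(K1K2)) = 1 / (1 + 10^+1.37 + 10^-0.60)
   = 1 / (1 + 23.442 + 0.25119) = 1/24.693 = 0.04050
[CO3²⁻] = α₂ × DIC = 0.04050 × 2.44 = 0.0988 mmol/kg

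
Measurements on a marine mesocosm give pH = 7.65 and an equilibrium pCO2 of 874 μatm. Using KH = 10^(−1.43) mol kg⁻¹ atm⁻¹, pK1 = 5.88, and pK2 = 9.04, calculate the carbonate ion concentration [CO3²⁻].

[CO2*] = KH · pCO2 = 10^(−1.43) × 874×10^-6 = 3.247×10^-5 mol/kg
α₀ = 1/(1 + K1/[H⁺] + K1K2/[H⁺]²) = 1/(1 + 10^+1.77 + 10^+0.38) = 0.01606
DIC = [CO2*]/α₀ = 3.247×10^-5 / 0.01606 = 2.022 mmol/kg
[CO3²⁻] = α₂·DIC; α₂ = 0.03851, so [CO3²⁻] = 0.03851 × 2.022 = 0.0779 mmol/kg

[CO3²⁻] = 0.0779 mmol/kg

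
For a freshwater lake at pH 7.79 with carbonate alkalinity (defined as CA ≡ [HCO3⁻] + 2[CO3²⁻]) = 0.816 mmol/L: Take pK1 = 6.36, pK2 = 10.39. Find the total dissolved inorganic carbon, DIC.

DIC = 0.844 mmol/L

CA = [HCO3⁻] + 2[CO3²⁻] = (α₁ + 2α₂)·DIC
At pH 7.79: [H⁺]/K1 = 10^-1.43 = 0.037154, K2/[H⁺] = 10^-2.60 = 0.0025119
α₁ = 1/(1 + 0.037154 + 0.0025119) = 1/1.0397 = 0.9618; α₂ = α₁·K2/[H⁺] = 0.002416
α₁ + 2α₂ = 0.9667
DIC = CA / (α₁ + 2α₂) = 0.816 / 0.9667 = 0.844 mmol/L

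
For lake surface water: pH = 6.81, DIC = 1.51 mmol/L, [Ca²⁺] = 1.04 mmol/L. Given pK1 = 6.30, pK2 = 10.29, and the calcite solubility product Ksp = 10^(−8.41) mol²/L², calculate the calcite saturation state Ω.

α₂ = 1 / (1 + [H⁺]/K2 + [H⁺]²/(K1K2)) = 1 / (1 + 10^+3.48 + 10^+2.97)
   = 1 / (1 + 3020.0 + 933.25) = 1/3954.2 = 0.0002529
[CO3²⁻] = α₂ × DIC = 0.0002529 × 1.51 = 0.0003819 mmol/L = 0.3819 μmol/L
Ksp = 10^(−8.41) = 3.890×10^-9
Ω = [Ca²⁺][CO3²⁻]/Ksp = (1.04×10^-3)(3.819×10^-7) / 3.890×10^-9 = 0.102

Ω = 0.102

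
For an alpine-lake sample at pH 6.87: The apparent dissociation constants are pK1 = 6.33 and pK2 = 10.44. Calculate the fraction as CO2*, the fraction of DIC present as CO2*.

α₀ = 0.224

α₀ = 1 / (1 + K1/[H⁺] + K1K2/[H⁺]²) = 1 / (1 + 10^+0.54 + 10^-3.03)
   = 1 / (1 + 3.4674 + 0.00093325) = 1/4.4683 = 0.2238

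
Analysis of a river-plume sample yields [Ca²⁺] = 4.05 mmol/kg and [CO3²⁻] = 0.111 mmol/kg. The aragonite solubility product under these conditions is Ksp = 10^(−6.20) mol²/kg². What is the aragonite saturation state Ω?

Ω = 0.712

Ksp = 10^(−6.20) = 6.310×10^-7
Ω = [Ca²⁺][CO3²⁻]/Ksp = (4.05×10^-3)(0.111×10^-3) / 6.310×10^-7 = 0.712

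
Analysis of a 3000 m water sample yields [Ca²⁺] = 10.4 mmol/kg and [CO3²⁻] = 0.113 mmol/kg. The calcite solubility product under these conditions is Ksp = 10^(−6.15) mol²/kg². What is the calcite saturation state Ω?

Ω = 1.66

Ksp = 10^(−6.15) = 7.079×10^-7
Ω = [Ca²⁺][CO3²⁻]/Ksp = (10.4×10^-3)(0.113×10^-3) / 7.079×10^-7 = 1.66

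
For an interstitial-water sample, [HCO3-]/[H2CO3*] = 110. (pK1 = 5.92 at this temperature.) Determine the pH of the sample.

pH = 7.96

From K1 = [H⁺][HCO3-]/[H2CO3*]:  pH = pK1 + log₁₀([HCO3-]/[H2CO3*])
log₁₀(110) = +2.041
pH = 5.92 + (+2.041) = 7.96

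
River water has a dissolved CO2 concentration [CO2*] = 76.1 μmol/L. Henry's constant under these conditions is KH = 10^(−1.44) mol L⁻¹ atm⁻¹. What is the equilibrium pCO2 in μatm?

pCO2 = 2100 μatm

KH = 10^(−1.44) = 3.631×10^-2 mol L⁻¹ atm⁻¹
pCO2 = [CO2*]/KH = 76.1×10^-6 / 3.631×10^-2 = 2.10×10^-3 atm = 2100 μatm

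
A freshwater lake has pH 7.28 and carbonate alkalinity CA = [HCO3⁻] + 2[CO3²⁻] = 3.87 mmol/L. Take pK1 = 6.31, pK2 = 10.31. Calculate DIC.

CA = [HCO3⁻] + 2[CO3²⁻] = (α₁ + 2α₂)·DIC
At pH 7.28: [H⁺]/K1 = 10^-0.97 = 0.10715, K2/[H⁺] = 10^-3.03 = 0.00093325
α₁ = 1/(1 + 0.10715 + 0.00093325) = 1/1.1081 = 0.9025; α₂ = α₁·K2/[H⁺] = 0.0008422
α₁ + 2α₂ = 0.9041
DIC = CA / (α₁ + 2α₂) = 3.87 / 0.9041 = 4.28 mmol/L

DIC = 4.28 mmol/L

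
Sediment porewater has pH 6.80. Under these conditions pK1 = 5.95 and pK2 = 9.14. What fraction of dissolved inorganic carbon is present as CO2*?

α₀ = 0.123

α₀ = 1 / (1 + K1/[H⁺] + K1K2/[H⁺]²) = 1 / (1 + 10^+0.85 + 10^-1.49)
   = 1 / (1 + 7.0795 + 0.032359) = 1/8.1118 = 0.1233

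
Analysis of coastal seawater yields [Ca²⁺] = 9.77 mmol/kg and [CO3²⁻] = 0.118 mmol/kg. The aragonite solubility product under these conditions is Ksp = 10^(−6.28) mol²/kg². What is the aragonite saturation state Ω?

Ω = 2.20

Ksp = 10^(−6.28) = 5.248×10^-7
Ω = [Ca²⁺][CO3²⁻]/Ksp = (9.77×10^-3)(0.118×10^-3) / 5.248×10^-7 = 2.20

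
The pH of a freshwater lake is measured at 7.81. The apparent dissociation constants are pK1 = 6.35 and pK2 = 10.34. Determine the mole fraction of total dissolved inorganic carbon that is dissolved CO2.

α₀ = 0.0334

α₀ = 1 / (1 + K1/[H⁺] + K1K2/[H⁺]²) = 1 / (1 + 10^+1.46 + 10^-1.07)
   = 1 / (1 + 28.840 + 0.085114) = 1/29.925 = 0.03342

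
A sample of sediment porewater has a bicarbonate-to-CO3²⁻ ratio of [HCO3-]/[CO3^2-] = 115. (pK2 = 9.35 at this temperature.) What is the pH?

pH = 7.29

From K2 = [H⁺][CO3^2-]/[HCO3-]:  pH = pK2 − log₁₀([HCO3-]/[CO3^2-])
log₁₀(115) = +2.061
pH = 9.35 − (+2.061) = 7.29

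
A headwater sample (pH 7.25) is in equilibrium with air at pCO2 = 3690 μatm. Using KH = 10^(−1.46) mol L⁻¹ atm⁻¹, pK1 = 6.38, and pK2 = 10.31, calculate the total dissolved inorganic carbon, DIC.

DIC = 1.08 mmol/L

[CO2*] = KH · pCO2 = 10^(−1.46) × 3690×10^-6 = 1.279×10^-4 mol/L
α₀ = 1/(1 + K1/[H⁺] + K1K2/[H⁺]²) = 1/(1 + 10^+0.87 + 10^-2.19) = 0.1188
DIC = [CO2*]/α₀ = 1.279×10^-4 / 0.1188 = 1.08 mmol/L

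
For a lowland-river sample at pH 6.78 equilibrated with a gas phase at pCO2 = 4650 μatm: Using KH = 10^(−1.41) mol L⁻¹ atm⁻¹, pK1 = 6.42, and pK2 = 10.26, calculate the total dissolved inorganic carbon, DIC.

DIC = 0.595 mmol/L

[CO2*] = KH · pCO2 = 10^(−1.41) × 4650×10^-6 = 1.809×10^-4 mol/L
α₀ = 1/(1 + K1/[H⁺] + K1K2/[H⁺]²) = 1/(1 + 10^+0.36 + 10^-3.12) = 0.3038
DIC = [CO2*]/α₀ = 1.809×10^-4 / 0.3038 = 0.595 mmol/L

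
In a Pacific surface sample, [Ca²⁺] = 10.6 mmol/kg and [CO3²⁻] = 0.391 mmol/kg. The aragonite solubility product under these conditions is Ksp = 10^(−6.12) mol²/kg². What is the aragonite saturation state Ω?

Ω = 5.46

Ksp = 10^(−6.12) = 7.586×10^-7
Ω = [Ca²⁺][CO3²⁻]/Ksp = (10.6×10^-3)(0.391×10^-3) / 7.586×10^-7 = 5.46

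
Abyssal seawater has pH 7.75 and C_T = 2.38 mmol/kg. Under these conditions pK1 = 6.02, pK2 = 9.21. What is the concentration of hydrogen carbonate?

[HCO3⁻] = 2.26 mmol/kg

α₁ = 1 / (1 + [H⁺]/K1 + K2/[H⁺]) = 1 / (1 + 10^-1.73 + 10^-1.46)
   = 1 / (1 + 0.018621 + 0.034674) = 1/1.0533 = 0.9494
[HCO3⁻] = α₁ × DIC = 0.9494 × 2.38 = 2.26 mmol/kg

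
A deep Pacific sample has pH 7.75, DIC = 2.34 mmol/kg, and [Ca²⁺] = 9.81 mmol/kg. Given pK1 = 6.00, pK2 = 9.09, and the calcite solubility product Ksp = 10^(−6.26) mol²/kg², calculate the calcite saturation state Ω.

α₂ = 1 / (1 + [H⁺]/K2 + [H⁺]²/(K1K2)) = 1 / (1 + 10^+1.34 + 10^-0.41)
   = 1 / (1 + 21.878 + 0.38905) = 1/23.267 = 0.04298
[CO3²⁻] = α₂ × DIC = 0.04298 × 2.34 = 0.1006 mmol/kg
Ksp = 10^(−6.26) = 5.495×10^-7
Ω = [Ca²⁺][CO3²⁻]/Ksp = (9.81×10^-3)(1.006×10^-4) / 5.495×10^-7 = 1.80

Ω = 1.80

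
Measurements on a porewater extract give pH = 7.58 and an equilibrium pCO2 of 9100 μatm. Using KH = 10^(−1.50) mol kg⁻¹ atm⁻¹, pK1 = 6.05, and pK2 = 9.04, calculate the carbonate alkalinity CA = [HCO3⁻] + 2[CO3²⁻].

CA = 10.4 mmol/kg

[CO2*] = KH · pCO2 = 10^(−1.50) × 9100×10^-6 = 2.878×10^-4 mol/kg
α₀ = 1/(1 + K1/[H⁺] + K1K2/[H⁺]²) = 1/(1 + 10^+1.53 + 10^+0.07) = 0.02773
DIC = [CO2*]/α₀ = 2.878×10^-4 / 0.02773 = 10.38 mmol/kg
CA = (α₁ + 2α₂)·DIC = (0.9397 + 2×0.03258) × 10.38 = 10.4 mmol/kg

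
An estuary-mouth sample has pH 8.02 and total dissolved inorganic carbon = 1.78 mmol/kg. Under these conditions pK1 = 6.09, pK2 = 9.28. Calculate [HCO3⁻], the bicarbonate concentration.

[HCO3⁻] = 1.67 mmol/kg

α₁ = 1 / (1 + [H⁺]/K1 + K2/[H⁺]) = 1 / (1 + 10^-1.93 + 10^-1.26)
   = 1 / (1 + 0.011749 + 0.054954) = 1/1.0667 = 0.9375
[HCO3⁻] = α₁ × DIC = 0.9375 × 1.78 = 1.67 mmol/kg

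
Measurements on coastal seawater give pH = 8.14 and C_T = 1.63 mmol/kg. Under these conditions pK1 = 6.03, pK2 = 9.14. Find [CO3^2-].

α₂ = 1 / (1 + [H⁺]/K2 + [H⁺]²/(K1K2)) = 1 / (1 + 10^+1.00 + 10^-1.11)
   = 1 / (1 + 10.000 + 0.077625) = 1/11.078 = 0.09027
[CO3²⁻] = α₂ × DIC = 0.09027 × 1.63 = 0.147 mmol/kg

[CO3²⁻] = 0.147 mmol/kg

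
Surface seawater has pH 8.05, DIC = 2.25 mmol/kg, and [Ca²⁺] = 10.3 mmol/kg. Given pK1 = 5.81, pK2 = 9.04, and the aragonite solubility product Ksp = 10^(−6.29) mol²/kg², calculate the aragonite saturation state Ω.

Ω = 4.17

α₂ = 1 / (1 + [H⁺]/K2 + [H⁺]²/(K1K2)) = 1 / (1 + 10^+0.99 + 10^-1.25)
   = 1 / (1 + 9.7724 + 0.056234) = 1/10.829 = 0.09235
[CO3²⁻] = α₂ × DIC = 0.09235 × 2.25 = 0.2078 mmol/kg
Ksp = 10^(−6.29) = 5.129×10^-7
Ω = [Ca²⁺][CO3²⁻]/Ksp = (10.3×10^-3)(2.078×10^-4) / 5.129×10^-7 = 4.17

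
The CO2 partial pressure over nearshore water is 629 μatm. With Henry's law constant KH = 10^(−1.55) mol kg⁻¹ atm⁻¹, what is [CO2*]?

[CO2*] = 17.7 μmol/kg

KH = 10^(−1.55) = 2.818×10^-2 mol kg⁻¹ atm⁻¹
[CO2*] = KH · pCO2 = 2.818×10^-2 × 629×10^-6 atm = 1.77×10^-5 mol/kg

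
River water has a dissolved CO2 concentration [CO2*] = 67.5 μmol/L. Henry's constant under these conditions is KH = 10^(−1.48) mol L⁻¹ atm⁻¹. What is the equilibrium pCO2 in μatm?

KH = 10^(−1.48) = 3.311×10^-2 mol L⁻¹ atm⁻¹
pCO2 = [CO2*]/KH = 67.5×10^-6 / 3.311×10^-2 = 2.04×10^-3 atm = 2040 μatm

pCO2 = 2040 μatm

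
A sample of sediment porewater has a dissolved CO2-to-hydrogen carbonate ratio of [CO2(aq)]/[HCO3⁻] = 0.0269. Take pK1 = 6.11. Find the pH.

pH = 7.68

From K1 = [H⁺][HCO3⁻]/[CO2(aq)]:  pH = pK1 − log₁₀([CO2(aq)]/[HCO3⁻])
log₁₀(0.0269) = -1.570
pH = 6.11 − (-1.570) = 7.68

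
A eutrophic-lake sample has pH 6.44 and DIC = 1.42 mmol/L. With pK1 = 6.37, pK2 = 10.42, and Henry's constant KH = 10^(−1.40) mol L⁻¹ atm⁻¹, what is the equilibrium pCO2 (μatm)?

pCO2 = 1.64×10^4 μatm

α₀ = 1 / (1 + K1/[H⁺] + K1K2/[H⁺]²) = 1 / (1 + 10^+0.07 + 10^-3.91)
   = 1 / (1 + 1.1749 + 0.00012303) = 1/2.1750 = 0.4598
[CO2*] = α₀ × DIC = 0.4598 × 1.42 = 0.6529 mmol/L
pCO2 = [CO2*]/KH = 6.529×10^-4 / 3.981×10^-2 = 1.64×10^4 μatm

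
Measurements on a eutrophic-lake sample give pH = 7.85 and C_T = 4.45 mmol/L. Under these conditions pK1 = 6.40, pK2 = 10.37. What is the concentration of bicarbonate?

[HCO3⁻] = 4.29 mmol/L

α₁ = 1 / (1 + [H⁺]/K1 + K2/[H⁺]) = 1 / (1 + 10^-1.45 + 10^-2.52)
   = 1 / (1 + 0.035481 + 0.0030200) = 1/1.0385 = 0.9629
[HCO3⁻] = α₁ × DIC = 0.9629 × 4.45 = 4.29 mmol/L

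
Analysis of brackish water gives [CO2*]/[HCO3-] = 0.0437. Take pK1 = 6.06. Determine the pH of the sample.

From K1 = [H⁺][HCO3-]/[CO2*]:  pH = pK1 − log₁₀([CO2*]/[HCO3-])
log₁₀(0.0437) = -1.360
pH = 6.06 − (-1.360) = 7.42

pH = 7.42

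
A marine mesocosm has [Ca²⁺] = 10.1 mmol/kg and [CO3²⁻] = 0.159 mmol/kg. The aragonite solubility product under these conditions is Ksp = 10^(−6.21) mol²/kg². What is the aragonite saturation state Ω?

Ω = 2.60

Ksp = 10^(−6.21) = 6.166×10^-7
Ω = [Ca²⁺][CO3²⁻]/Ksp = (10.1×10^-3)(0.159×10^-3) / 6.166×10^-7 = 2.60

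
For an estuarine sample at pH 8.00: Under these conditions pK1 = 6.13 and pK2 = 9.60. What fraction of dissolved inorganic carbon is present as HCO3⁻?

α₁ = 0.963

α₁ = 1 / (1 + [H⁺]/K1 + K2/[H⁺]) = 1 / (1 + 10^-1.87 + 10^-1.60)
   = 1 / (1 + 0.013490 + 0.025119) = 1/1.0386 = 0.9628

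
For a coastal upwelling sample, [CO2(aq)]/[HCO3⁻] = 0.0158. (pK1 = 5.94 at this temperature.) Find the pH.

pH = 7.74

From K1 = [H⁺][HCO3⁻]/[CO2(aq)]:  pH = pK1 − log₁₀([CO2(aq)]/[HCO3⁻])
log₁₀(0.0158) = -1.801
pH = 5.94 − (-1.801) = 7.74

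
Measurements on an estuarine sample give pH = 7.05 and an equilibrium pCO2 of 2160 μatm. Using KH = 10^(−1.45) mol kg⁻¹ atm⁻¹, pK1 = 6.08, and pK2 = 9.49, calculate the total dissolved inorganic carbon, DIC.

[CO2*] = KH · pCO2 = 10^(−1.45) × 2160×10^-6 = 7.664×10^-5 mol/kg
α₀ = 1/(1 + K1/[H⁺] + K1K2/[H⁺]²) = 1/(1 + 10^+0.97 + 10^-1.47) = 0.09647
DIC = [CO2*]/α₀ = 7.664×10^-5 / 0.09647 = 0.794 mmol/kg

DIC = 0.794 mmol/kg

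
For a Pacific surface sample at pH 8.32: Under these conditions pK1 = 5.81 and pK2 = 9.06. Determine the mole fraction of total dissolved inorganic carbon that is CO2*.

α₀ = 1 / (1 + K1/[H⁺] + K1K2/[H⁺]²) = 1 / (1 + 10^+2.51 + 10^+1.77)
   = 1 / (1 + 323.59 + 58.884) = 1/383.48 = 0.002608

α₀ = 0.00261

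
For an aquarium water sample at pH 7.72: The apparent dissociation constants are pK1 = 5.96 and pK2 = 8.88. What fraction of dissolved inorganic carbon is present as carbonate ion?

α₂ = 0.0637

α₂ = 1 / (1 + [H⁺]/K2 + [H⁺]²/(K1K2)) = 1 / (1 + 10^+1.16 + 10^-0.60)
   = 1 / (1 + 14.454 + 0.25119) = 1/15.706 = 0.06367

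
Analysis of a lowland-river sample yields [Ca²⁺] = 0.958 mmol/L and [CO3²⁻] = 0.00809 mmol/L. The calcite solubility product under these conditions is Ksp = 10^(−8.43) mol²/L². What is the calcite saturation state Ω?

Ω = 2.09

Ksp = 10^(−8.43) = 3.715×10^-9
Ω = [Ca²⁺][CO3²⁻]/Ksp = (0.958×10^-3)(0.00809×10^-3) / 3.715×10^-9 = 2.09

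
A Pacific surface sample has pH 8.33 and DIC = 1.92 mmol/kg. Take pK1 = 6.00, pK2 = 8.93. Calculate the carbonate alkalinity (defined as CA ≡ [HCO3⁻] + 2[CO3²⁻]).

CA = [HCO3⁻] + 2[CO3²⁻] = (α₁ + 2α₂)·DIC
At pH 8.33: [H⁺]/K1 = 10^-2.33 = 0.0046774, K2/[H⁺] = 10^-0.60 = 0.25119
α₁ = 1/(1 + 0.0046774 + 0.25119) = 1/1.2559 = 0.7963; α₂ = α₁·K2/[H⁺] = 0.2000
α₁ + 2α₂ = 1.1963
CA = 1.1963 × 1.92 = 2.30 mmol/kg

CA = 2.30 mmol/kg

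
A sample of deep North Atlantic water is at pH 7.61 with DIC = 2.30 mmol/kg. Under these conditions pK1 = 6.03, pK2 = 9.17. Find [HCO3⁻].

α₁ = 1 / (1 + [H⁺]/K1 + K2/[H⁺]) = 1 / (1 + 10^-1.58 + 10^-1.56)
   = 1 / (1 + 0.026303 + 0.027542) = 1/1.0538 = 0.9489
[HCO3⁻] = α₁ × DIC = 0.9489 × 2.30 = 2.18 mmol/kg

[HCO3⁻] = 2.18 mmol/kg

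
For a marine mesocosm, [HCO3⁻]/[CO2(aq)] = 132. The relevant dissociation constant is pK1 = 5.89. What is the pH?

pH = 8.01

From K1 = [H⁺][HCO3⁻]/[CO2(aq)]:  pH = pK1 + log₁₀([HCO3⁻]/[CO2(aq)])
log₁₀(132) = +2.121
pH = 5.89 + (+2.121) = 8.01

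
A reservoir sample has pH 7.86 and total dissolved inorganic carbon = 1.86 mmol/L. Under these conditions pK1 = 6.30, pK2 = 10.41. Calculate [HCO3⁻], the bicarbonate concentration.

[HCO3⁻] = 1.81 mmol/L

α₁ = 1 / (1 + [H⁺]/K1 + K2/[H⁺]) = 1 / (1 + 10^-1.56 + 10^-2.55)
   = 1 / (1 + 0.027542 + 0.0028184) = 1/1.0304 = 0.9705
[HCO3⁻] = α₁ × DIC = 0.9705 × 1.86 = 1.81 mmol/L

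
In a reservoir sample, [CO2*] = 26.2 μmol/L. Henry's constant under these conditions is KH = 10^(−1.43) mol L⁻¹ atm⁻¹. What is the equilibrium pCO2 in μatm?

KH = 10^(−1.43) = 3.715×10^-2 mol L⁻¹ atm⁻¹
pCO2 = [CO2*]/KH = 26.2×10^-6 / 3.715×10^-2 = 7.05×10^-4 atm = 705 μatm

pCO2 = 705 μatm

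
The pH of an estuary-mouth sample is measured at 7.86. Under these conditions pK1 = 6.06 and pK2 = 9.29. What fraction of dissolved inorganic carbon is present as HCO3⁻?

α₁ = 1 / (1 + [H⁺]/K1 + K2/[H⁺]) = 1 / (1 + 10^-1.80 + 10^-1.43)
   = 1 / (1 + 0.015849 + 0.037154) = 1/1.0530 = 0.9497

α₁ = 0.950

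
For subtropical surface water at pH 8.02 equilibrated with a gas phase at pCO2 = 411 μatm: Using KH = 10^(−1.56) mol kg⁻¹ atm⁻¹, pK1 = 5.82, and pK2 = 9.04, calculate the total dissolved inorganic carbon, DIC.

[CO2*] = KH · pCO2 = 10^(−1.56) × 411×10^-6 = 1.132×10^-5 mol/kg
α₀ = 1/(1 + K1/[H⁺] + K1K2/[H⁺]²) = 1/(1 + 10^+2.20 + 10^+1.18) = 0.005727
DIC = [CO2*]/α₀ = 1.132×10^-5 / 0.005727 = 1.98 mmol/kg

DIC = 1.98 mmol/kg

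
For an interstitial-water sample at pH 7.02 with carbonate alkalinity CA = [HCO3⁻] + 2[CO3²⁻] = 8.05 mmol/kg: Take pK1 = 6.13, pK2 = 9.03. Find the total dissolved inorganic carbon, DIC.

CA = [HCO3⁻] + 2[CO3²⁻] = (α₁ + 2α₂)·DIC
At pH 7.02: [H⁺]/K1 = 10^-0.89 = 0.12882, K2/[H⁺] = 10^-2.01 = 0.0097724
α₁ = 1/(1 + 0.12882 + 0.0097724) = 1/1.1386 = 0.8783; α₂ = α₁·K2/[H⁺] = 0.008583
α₁ + 2α₂ = 0.8954
DIC = CA / (α₁ + 2α₂) = 8.05 / 0.8954 = 8.99 mmol/kg

DIC = 8.99 mmol/kg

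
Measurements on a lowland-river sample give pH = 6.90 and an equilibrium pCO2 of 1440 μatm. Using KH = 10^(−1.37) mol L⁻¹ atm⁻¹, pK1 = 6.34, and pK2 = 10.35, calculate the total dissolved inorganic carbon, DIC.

[CO2*] = KH · pCO2 = 10^(−1.37) × 1440×10^-6 = 6.143×10^-5 mol/L
α₀ = 1/(1 + K1/[H⁺] + K1K2/[H⁺]²) = 1/(1 + 10^+0.56 + 10^-2.89) = 0.2159
DIC = [CO2*]/α₀ = 6.143×10^-5 / 0.2159 = 0.285 mmol/L

DIC = 0.285 mmol/L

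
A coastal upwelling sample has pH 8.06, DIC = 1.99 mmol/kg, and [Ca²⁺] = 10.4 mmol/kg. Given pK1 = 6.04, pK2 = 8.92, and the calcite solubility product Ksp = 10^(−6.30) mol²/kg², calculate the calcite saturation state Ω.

α₂ = 1 / (1 + [H⁺]/K2 + [H⁺]²/(K1K2)) = 1 / (1 + 10^+0.86 + 10^-1.16)
   = 1 / (1 + 7.2444 + 0.069183) = 1/8.3135 = 0.1203
[CO3²⁻] = α₂ × DIC = 0.1203 × 1.99 = 0.2394 mmol/kg
Ksp = 10^(−6.30) = 5.012×10^-7
Ω = [Ca²⁺][CO3²⁻]/Ksp = (10.4×10^-3)(2.394×10^-4) / 5.012×10^-7 = 4.97

Ω = 4.97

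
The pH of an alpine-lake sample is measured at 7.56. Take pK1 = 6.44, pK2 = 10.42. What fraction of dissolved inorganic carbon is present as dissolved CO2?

α₀ = 0.0704

α₀ = 1 / (1 + K1/[H⁺] + K1K2/[H⁺]²) = 1 / (1 + 10^+1.12 + 10^-1.74)
   = 1 / (1 + 13.183 + 0.018197) = 1/14.201 = 0.07042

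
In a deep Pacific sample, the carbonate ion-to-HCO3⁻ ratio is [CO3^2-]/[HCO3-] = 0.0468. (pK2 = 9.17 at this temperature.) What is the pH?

pH = 7.84

From K2 = [H⁺][CO3^2-]/[HCO3-]:  pH = pK2 + log₁₀([CO3^2-]/[HCO3-])
log₁₀(0.0468) = -1.330
pH = 9.17 + (-1.330) = 7.84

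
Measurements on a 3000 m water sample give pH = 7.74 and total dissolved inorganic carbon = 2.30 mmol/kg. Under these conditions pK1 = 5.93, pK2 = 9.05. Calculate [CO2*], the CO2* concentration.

[CO2*] = 0.0335 mmol/kg

α₀ = 1 / (1 + K1/[H⁺] + K1K2/[H⁺]²) = 1 / (1 + 10^+1.81 + 10^+0.50)
   = 1 / (1 + 64.565 + 3.1623) = 1/68.728 = 0.01455
[CO2*] = α₀ × DIC = 0.01455 × 2.30 = 0.0335 mmol/kg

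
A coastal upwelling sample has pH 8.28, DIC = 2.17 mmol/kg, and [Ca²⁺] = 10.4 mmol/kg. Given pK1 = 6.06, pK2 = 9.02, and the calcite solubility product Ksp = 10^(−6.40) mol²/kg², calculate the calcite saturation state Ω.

α₂ = 1 / (1 + [H⁺]/K2 + [H⁺]²/(K1K2)) = 1 / (1 + 10^+0.74 + 10^-1.48)
   = 1 / (1 + 5.4954 + 0.033113) = 1/6.5285 = 0.1532
[CO3²⁻] = α₂ × DIC = 0.1532 × 2.17 = 0.3324 mmol/kg
Ksp = 10^(−6.40) = 3.981×10^-7
Ω = [Ca²⁺][CO3²⁻]/Ksp = (10.4×10^-3)(3.324×10^-4) / 3.981×10^-7 = 8.68

Ω = 8.68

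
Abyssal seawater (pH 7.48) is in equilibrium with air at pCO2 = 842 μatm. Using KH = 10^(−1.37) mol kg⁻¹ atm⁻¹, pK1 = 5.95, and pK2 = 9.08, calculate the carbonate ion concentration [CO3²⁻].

[CO2*] = KH · pCO2 = 10^(−1.37) × 842×10^-6 = 3.592×10^-5 mol/kg
α₀ = 1/(1 + K1/[H⁺] + K1K2/[H⁺]²) = 1/(1 + 10^+1.53 + 10^-0.07) = 0.02798
DIC = [CO2*]/α₀ = 3.592×10^-5 / 0.02798 = 1.284 mmol/kg
[CO3²⁻] = α₂·DIC; α₂ = 0.02382, so [CO3²⁻] = 0.02382 × 1.284 = 0.0306 mmol/kg

[CO3²⁻] = 0.0306 mmol/kg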